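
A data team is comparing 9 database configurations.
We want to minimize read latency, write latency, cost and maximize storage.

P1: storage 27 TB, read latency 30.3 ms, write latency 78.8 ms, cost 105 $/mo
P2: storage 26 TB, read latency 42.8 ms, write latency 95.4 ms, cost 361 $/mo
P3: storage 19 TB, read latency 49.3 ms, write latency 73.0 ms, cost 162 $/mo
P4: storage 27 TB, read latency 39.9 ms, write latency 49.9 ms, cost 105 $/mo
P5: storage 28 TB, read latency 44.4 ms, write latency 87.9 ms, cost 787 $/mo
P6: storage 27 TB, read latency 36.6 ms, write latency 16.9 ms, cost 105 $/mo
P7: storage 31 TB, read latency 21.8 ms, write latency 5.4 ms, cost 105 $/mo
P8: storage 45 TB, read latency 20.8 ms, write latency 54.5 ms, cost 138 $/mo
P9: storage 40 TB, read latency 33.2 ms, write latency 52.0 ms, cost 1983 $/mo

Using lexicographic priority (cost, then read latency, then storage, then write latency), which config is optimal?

First minimize cost: best is 105, kept {P1, P4, P6, P7}.
Then minimize read latency: best is 21.8, kept {P7}.

P7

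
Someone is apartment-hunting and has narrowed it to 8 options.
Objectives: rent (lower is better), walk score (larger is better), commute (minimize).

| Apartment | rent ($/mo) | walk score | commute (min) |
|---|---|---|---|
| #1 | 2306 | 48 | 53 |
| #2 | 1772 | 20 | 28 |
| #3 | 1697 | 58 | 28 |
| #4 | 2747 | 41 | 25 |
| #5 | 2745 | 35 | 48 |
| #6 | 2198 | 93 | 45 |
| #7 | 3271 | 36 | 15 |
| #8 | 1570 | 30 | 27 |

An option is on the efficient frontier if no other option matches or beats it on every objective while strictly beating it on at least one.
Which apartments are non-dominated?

#1: dominated by #3 (rent 1697≤2306, walk score 58≥48, commute 28≤53).
#2: dominated by #3 (rent 1697≤1772, walk score 58≥20, commute 28≤28).
#3: not dominated.
#4: not dominated.
#5: dominated by #3 (rent 1697≤2745, walk score 58≥35, commute 28≤48).
#6: not dominated (best walk score).
#7: not dominated (best commute).
#8: not dominated (best rent).

#3, #4, #6, #7, #8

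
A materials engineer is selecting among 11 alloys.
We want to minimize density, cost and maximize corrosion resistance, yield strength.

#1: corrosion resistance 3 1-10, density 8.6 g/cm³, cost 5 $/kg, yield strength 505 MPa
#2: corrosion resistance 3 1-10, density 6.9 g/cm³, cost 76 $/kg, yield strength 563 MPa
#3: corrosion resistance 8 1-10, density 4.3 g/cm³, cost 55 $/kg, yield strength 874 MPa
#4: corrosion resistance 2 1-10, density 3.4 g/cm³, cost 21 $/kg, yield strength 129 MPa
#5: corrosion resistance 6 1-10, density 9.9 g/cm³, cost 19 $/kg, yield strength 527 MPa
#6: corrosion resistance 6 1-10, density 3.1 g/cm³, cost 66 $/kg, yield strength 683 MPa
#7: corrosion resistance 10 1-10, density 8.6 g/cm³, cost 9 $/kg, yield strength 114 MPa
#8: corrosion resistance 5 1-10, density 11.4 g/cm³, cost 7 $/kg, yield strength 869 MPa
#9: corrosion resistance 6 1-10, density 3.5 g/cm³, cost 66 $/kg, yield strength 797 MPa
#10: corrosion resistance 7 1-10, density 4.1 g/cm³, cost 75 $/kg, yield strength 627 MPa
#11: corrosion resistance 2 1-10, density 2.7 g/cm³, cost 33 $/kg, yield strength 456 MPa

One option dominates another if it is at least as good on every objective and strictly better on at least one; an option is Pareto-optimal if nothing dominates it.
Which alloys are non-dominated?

#1, #3, #4, #5, #6, #7, #8, #9, #10, #11

#1: not dominated (best cost).
#2: dominated by #3 (corrosion resistance 8≥3, density 4.3≤6.9, cost 55≤76, yield strength 874≥563).
#3: not dominated (best yield strength).
#4: not dominated.
#5: not dominated.
#6: not dominated.
#7: not dominated (best corrosion resistance).
#8: not dominated.
#9: not dominated.
#10: not dominated.
#11: not dominated (best density).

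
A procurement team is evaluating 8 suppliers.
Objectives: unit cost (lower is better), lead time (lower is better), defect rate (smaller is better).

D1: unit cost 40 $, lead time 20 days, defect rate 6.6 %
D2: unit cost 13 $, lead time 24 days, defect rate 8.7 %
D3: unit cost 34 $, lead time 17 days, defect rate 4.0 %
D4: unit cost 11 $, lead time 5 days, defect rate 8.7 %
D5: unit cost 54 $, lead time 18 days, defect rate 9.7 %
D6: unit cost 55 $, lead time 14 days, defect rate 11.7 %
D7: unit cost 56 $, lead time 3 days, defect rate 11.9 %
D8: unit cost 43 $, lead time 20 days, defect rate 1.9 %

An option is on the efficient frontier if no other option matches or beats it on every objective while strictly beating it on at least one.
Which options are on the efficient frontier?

D3, D4, D7, D8

D1: dominated by D3 (unit cost 34≤40, lead time 17≤20, defect rate 4.0≤6.6).
D2: dominated by D4 (unit cost 11≤13, lead time 5≤24, defect rate 8.7≤8.7).
D3: not dominated.
D4: not dominated (best unit cost).
D5: dominated by D3 (unit cost 34≤54, lead time 17≤18, defect rate 4.0≤9.7).
D6: dominated by D4 (unit cost 11≤55, lead time 5≤14, defect rate 8.7≤11.7).
D7: not dominated (best lead time).
D8: not dominated (best defect rate).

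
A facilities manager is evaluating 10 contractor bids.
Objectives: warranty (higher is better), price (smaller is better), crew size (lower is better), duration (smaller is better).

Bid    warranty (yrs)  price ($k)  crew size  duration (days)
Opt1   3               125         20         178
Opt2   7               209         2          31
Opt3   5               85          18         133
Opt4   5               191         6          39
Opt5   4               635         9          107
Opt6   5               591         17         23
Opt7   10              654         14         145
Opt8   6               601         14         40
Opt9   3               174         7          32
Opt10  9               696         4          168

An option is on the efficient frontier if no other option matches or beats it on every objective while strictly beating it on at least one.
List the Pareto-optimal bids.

Opt1: dominated by Opt3 (warranty 5≥3, price 85≤125, crew size 18≤20, duration 133≤178).
Opt2: not dominated (best crew size).
Opt3: not dominated (best price).
Opt4: not dominated.
Opt5: dominated by Opt2 (warranty 7≥4, price 209≤635, crew size 2≤9, duration 31≤107).
Opt6: not dominated (best duration).
Opt7: not dominated (best warranty).
Opt8: dominated by Opt2 (warranty 7≥6, price 209≤601, crew size 2≤14, duration 31≤40).
Opt9: not dominated.
Opt10: not dominated.

Opt2, Opt3, Opt4, Opt6, Opt7, Opt9, Opt10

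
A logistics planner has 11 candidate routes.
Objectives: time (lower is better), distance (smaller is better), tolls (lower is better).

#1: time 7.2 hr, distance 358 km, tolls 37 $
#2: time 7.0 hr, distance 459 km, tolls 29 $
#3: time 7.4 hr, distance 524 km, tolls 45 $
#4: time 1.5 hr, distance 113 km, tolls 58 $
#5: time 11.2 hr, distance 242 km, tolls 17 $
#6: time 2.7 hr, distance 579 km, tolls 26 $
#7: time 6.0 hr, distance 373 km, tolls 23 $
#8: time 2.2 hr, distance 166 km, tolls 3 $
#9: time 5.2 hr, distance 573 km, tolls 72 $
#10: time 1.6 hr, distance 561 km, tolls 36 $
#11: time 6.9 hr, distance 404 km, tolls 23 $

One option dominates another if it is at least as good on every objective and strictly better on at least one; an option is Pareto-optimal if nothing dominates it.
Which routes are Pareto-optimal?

#4, #8, #10

#1: dominated by #8 (time 2.2≤7.2, distance 166≤358, tolls 3≤37).
#2: dominated by #7 (time 6.0≤7.0, distance 373≤459, tolls 23≤29).
#3: dominated by #1 (time 7.2≤7.4, distance 358≤524, tolls 37≤45).
#4: not dominated (best time).
#5: dominated by #8 (time 2.2≤11.2, distance 166≤242, tolls 3≤17).
#6: dominated by #8 (time 2.2≤2.7, distance 166≤579, tolls 3≤26).
#7: dominated by #8 (time 2.2≤6.0, distance 166≤373, tolls 3≤23).
#8: not dominated (best tolls).
#9: dominated by #4 (time 1.5≤5.2, distance 113≤573, tolls 58≤72).
#10: not dominated.
#11: dominated by #7 (time 6.0≤6.9, distance 373≤404, tolls 23≤23).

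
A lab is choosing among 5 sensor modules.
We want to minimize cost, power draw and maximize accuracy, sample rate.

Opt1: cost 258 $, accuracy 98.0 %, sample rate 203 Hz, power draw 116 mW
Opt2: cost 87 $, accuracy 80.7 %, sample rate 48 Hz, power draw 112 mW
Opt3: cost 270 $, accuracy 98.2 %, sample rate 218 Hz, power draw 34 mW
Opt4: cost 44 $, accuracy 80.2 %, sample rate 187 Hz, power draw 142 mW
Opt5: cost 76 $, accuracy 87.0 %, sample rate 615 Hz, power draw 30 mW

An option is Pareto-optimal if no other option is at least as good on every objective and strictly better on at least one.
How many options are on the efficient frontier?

4

Opt1: not dominated.
Opt2: dominated by Opt5 (cost 76≤87, accuracy 87.0≥80.7, sample rate 615≥48, power draw 30≤112).
Opt3: not dominated (best accuracy).
Opt4: not dominated (best cost).
Opt5: not dominated (best sample rate).
Pareto-optimal: Opt1, Opt3, Opt4, Opt5 → 4.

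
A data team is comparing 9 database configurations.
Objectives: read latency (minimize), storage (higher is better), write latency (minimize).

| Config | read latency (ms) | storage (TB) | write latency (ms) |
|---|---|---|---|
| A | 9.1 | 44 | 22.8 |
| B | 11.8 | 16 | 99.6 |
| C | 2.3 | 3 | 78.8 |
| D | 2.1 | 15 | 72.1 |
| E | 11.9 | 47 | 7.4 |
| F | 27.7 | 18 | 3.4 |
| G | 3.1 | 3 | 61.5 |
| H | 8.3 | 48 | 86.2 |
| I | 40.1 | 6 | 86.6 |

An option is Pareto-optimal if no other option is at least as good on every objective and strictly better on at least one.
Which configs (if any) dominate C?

D: read latency 2.1≤2.3, storage 15≥3, write latency 72.1≤78.8 — dominates C.
Others (A, B, E, F, G, H, I) are each worse than C on at least one objective.

D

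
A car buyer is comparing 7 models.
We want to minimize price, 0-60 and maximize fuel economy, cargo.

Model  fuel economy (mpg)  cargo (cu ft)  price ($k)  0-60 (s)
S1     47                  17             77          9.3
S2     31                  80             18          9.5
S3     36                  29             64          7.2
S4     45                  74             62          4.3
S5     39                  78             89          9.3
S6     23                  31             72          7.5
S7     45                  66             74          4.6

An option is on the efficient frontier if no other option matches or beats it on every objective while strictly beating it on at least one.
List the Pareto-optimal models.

S1: not dominated (best fuel economy).
S2: not dominated (best cargo).
S3: dominated by S4 (fuel economy 45≥36, cargo 74≥29, price 62≤64, 0-60 4.3≤7.2).
S4: not dominated (best 0-60).
S5: not dominated.
S6: dominated by S4 (fuel economy 45≥23, cargo 74≥31, price 62≤72, 0-60 4.3≤7.5).
S7: dominated by S4 (fuel economy 45≥45, cargo 74≥66, price 62≤74, 0-60 4.3≤4.6).

S1, S2, S4, S5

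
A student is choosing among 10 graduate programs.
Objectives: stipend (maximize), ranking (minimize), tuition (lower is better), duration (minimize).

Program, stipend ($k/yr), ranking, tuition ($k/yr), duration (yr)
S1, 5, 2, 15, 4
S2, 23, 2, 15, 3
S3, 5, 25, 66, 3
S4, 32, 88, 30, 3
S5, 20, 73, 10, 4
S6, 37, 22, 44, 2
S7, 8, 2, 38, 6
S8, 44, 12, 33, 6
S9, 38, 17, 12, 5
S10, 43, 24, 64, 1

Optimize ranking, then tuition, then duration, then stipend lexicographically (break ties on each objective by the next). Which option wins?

S2

First minimize ranking: best is 2, kept {S1, S2, S7}.
Then minimize tuition: best is 15, kept {S1, S2}.
Then minimize duration: best is 3, kept {S2}.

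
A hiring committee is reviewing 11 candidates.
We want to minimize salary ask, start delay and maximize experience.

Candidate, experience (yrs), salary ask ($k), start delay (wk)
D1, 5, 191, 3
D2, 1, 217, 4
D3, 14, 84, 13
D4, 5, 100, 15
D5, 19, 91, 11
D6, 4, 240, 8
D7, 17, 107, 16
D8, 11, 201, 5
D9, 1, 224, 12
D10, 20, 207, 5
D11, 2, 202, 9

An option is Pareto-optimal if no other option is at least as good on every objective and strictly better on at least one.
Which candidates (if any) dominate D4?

D3, D5

D3: experience 14≥5, salary ask 84≤100, start delay 13≤15 — dominates D4.
D5: experience 19≥5, salary ask 91≤100, start delay 11≤15 — dominates D4.
Others (D1, D2, D6, D7, D8, D9, D10, D11) are each worse than D4 on at least one objective.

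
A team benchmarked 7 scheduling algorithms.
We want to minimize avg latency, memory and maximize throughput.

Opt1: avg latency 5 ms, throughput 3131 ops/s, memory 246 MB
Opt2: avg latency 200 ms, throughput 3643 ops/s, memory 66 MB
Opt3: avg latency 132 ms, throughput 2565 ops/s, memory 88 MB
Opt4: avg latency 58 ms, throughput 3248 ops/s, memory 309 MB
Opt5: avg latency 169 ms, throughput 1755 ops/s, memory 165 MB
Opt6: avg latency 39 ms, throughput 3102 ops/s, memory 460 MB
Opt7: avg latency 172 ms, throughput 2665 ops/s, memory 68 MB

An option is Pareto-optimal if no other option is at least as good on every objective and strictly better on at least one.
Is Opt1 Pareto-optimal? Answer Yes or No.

Opt2: worse on avg latency (200 vs 5).
Opt3: worse on avg latency (132 vs 5).
Opt4: worse on avg latency (58 vs 5).
Opt5: worse on avg latency (169 vs 5).
Opt6: worse on avg latency (39 vs 5).
Opt7: worse on avg latency (172 vs 5).
No option is at least as good as Opt1 on every objective and strictly better on one.

Yes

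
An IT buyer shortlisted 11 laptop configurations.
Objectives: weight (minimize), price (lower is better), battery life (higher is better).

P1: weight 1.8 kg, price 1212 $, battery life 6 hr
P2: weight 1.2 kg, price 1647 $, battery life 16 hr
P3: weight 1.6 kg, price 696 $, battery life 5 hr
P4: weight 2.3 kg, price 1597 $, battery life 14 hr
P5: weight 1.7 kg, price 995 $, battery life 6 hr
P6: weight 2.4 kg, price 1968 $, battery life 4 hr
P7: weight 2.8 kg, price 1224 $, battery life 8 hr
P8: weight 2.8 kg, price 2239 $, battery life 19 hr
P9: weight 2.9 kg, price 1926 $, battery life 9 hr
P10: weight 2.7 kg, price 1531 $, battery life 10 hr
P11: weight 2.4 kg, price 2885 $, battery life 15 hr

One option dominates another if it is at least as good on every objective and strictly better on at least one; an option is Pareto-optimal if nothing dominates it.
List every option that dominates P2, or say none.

none

P1: worse on weight (1.8 vs 1.2).
P3: worse on weight (1.6 vs 1.2).
P4: worse on weight (2.3 vs 1.2).
P5: worse on weight (1.7 vs 1.2).
P6: worse on weight (2.4 vs 1.2).
P7: worse on weight (2.8 vs 1.2).
P8: worse on weight (2.8 vs 1.2).
P9: worse on weight (2.9 vs 1.2).
P10: worse on weight (2.7 vs 1.2).
P11: worse on weight (2.4 vs 1.2).
No option dominates P2.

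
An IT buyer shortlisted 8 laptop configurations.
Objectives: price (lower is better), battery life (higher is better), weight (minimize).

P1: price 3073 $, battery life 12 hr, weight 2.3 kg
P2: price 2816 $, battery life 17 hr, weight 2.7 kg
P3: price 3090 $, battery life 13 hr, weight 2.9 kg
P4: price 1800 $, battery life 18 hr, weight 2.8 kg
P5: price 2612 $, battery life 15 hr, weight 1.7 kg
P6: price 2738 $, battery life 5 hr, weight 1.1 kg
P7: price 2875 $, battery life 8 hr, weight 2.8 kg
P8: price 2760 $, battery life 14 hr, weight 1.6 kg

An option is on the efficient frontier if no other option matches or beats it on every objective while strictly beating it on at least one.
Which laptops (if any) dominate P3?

P2, P4, P5, P8

P2: price 2816≤3090, battery life 17≥13, weight 2.7≤2.9 — dominates P3.
P4: price 1800≤3090, battery life 18≥13, weight 2.8≤2.9 — dominates P3.
P5: price 2612≤3090, battery life 15≥13, weight 1.7≤2.9 — dominates P3.
P8: price 2760≤3090, battery life 14≥13, weight 1.6≤2.9 — dominates P3.
Others (P1, P6, P7) are each worse than P3 on at least one objective.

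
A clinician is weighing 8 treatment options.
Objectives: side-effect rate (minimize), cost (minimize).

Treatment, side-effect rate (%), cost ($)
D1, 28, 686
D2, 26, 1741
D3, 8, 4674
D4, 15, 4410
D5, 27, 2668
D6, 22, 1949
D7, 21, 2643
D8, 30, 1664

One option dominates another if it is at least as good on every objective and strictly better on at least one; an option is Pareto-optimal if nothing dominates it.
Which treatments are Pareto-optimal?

D1: not dominated (best cost).
D2: not dominated.
D3: not dominated (best side-effect rate).
D4: not dominated.
D5: dominated by D2 (side-effect rate 26≤27, cost 1741≤2668).
D6: not dominated.
D7: not dominated.
D8: dominated by D1 (side-effect rate 28≤30, cost 686≤1664).

D1, D2, D3, D4, D6, D7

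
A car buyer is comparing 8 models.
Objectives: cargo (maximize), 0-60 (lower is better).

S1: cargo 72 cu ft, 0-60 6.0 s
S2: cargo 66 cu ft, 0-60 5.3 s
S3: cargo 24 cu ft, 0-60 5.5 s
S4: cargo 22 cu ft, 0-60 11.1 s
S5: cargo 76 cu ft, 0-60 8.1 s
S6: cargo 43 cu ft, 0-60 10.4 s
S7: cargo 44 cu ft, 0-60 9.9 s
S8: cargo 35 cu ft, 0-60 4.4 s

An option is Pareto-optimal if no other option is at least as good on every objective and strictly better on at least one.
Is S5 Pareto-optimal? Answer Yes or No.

Yes

S1: worse on cargo (72 vs 76).
S2: worse on cargo (66 vs 76).
S3: worse on cargo (24 vs 76).
S4: worse on cargo (22 vs 76).
S6: worse on cargo (43 vs 76).
S7: worse on cargo (44 vs 76).
S8: worse on cargo (35 vs 76).
No option is at least as good as S5 on every objective and strictly better on one.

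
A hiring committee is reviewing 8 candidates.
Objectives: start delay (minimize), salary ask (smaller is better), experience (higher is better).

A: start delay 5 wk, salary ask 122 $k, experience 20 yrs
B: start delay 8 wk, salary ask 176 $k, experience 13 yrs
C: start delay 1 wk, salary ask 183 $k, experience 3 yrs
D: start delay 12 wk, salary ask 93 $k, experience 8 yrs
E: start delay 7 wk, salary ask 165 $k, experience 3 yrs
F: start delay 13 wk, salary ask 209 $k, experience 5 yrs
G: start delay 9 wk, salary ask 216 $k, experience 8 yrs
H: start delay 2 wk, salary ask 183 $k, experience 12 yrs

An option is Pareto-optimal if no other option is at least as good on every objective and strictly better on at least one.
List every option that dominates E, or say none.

A: start delay 5≤7, salary ask 122≤165, experience 20≥3 — dominates E.
Others (B, C, D, F, G, H) are each worse than E on at least one objective.

A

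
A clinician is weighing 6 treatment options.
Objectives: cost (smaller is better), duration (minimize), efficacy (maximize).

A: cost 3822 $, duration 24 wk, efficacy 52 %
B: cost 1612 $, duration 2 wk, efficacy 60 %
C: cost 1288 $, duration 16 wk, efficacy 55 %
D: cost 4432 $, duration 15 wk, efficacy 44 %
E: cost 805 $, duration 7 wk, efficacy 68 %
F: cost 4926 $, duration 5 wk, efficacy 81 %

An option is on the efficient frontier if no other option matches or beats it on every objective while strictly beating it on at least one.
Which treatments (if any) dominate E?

A: worse on cost (3822 vs 805).
B: worse on cost (1612 vs 805).
C: worse on cost (1288 vs 805).
D: worse on cost (4432 vs 805).
F: worse on cost (4926 vs 805).
No option dominates E.

none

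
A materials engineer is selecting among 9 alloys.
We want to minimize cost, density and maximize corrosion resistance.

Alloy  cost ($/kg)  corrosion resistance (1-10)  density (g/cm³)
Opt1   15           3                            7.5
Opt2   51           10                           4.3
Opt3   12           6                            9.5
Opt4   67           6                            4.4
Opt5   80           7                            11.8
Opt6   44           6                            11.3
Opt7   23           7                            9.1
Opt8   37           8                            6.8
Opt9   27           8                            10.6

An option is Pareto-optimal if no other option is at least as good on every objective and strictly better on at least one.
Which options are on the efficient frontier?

Opt1, Opt2, Opt3, Opt7, Opt8, Opt9

Opt1: not dominated.
Opt2: not dominated (best corrosion resistance).
Opt3: not dominated (best cost).
Opt4: dominated by Opt2 (cost 51≤67, corrosion resistance 10≥6, density 4.3≤4.4).
Opt5: dominated by Opt2 (cost 51≤80, corrosion resistance 10≥7, density 4.3≤11.8).
Opt6: dominated by Opt3 (cost 12≤44, corrosion resistance 6≥6, density 9.5≤11.3).
Opt7: not dominated.
Opt8: not dominated.
Opt9: not dominated.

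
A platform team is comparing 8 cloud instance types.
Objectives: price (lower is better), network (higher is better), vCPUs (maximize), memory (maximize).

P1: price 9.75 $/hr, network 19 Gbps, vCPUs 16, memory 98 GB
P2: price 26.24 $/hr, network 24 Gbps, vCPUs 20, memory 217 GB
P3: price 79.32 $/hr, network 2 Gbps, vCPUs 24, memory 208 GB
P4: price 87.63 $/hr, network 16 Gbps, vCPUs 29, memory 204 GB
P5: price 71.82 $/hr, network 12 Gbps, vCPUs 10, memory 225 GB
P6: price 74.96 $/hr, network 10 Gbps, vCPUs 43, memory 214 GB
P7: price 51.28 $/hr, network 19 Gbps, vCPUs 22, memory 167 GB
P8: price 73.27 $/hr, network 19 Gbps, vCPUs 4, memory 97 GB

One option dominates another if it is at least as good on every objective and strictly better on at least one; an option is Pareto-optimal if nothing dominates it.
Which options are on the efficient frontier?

P1: not dominated (best price).
P2: not dominated (best network).
P3: dominated by P6 (price 74.96≤79.32, network 10≥2, vCPUs 43≥24, memory 214≥208).
P4: not dominated.
P5: not dominated (best memory).
P6: not dominated (best vCPUs).
P7: not dominated.
P8: dominated by P1 (price 9.75≤73.27, network 19≥19, vCPUs 16≥4, memory 98≥97).

P1, P2, P4, P5, P6, P7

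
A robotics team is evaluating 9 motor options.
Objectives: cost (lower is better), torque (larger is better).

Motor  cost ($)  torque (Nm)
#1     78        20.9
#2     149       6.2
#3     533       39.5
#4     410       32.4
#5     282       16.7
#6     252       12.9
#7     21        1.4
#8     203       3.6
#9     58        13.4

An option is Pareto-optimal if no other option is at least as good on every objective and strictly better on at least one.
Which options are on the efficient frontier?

#1, #3, #4, #7, #9

#1: not dominated.
#2: dominated by #1 (cost 78≤149, torque 20.9≥6.2).
#3: not dominated (best torque).
#4: not dominated.
#5: dominated by #1 (cost 78≤282, torque 20.9≥16.7).
#6: dominated by #1 (cost 78≤252, torque 20.9≥12.9).
#7: not dominated (best cost).
#8: dominated by #1 (cost 78≤203, torque 20.9≥3.6).
#9: not dominated.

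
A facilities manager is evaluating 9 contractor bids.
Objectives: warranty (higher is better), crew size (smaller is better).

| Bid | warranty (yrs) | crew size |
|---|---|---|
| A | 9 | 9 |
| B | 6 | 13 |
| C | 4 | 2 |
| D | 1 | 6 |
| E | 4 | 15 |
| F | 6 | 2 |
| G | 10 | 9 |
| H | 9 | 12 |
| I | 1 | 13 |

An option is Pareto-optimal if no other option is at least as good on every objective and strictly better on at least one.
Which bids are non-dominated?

F, G

A: dominated by G (warranty 10≥9, crew size 9≤9).
B: dominated by A (warranty 9≥6, crew size 9≤13).
C: dominated by F (warranty 6≥4, crew size 2≤2).
D: dominated by C (warranty 4≥1, crew size 2≤6).
E: dominated by A (warranty 9≥4, crew size 9≤15).
F: not dominated.
G: not dominated (best warranty).
H: dominated by A (warranty 9≥9, crew size 9≤12).
I: dominated by A (warranty 9≥1, crew size 9≤13).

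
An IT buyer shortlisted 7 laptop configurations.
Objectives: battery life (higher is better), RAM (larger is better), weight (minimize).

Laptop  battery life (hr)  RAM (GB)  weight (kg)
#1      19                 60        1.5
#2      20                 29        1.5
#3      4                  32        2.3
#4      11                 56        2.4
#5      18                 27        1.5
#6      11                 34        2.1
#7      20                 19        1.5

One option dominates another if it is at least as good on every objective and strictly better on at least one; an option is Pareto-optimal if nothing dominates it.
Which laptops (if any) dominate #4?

#1

#1: battery life 19≥11, RAM 60≥56, weight 1.5≤2.4 — dominates #4.
Others (#2, #3, #5, #6, #7) are each worse than #4 on at least one objective.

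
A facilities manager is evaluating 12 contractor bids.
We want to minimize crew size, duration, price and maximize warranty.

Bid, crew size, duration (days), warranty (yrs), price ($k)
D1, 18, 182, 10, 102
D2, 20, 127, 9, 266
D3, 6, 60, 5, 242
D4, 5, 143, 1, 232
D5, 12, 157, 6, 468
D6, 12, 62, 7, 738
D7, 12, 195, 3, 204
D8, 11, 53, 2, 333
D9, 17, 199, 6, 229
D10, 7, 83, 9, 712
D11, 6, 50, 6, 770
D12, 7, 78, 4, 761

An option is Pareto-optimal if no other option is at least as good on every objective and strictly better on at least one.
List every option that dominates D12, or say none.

D3: crew size 6≤7, duration 60≤78, warranty 5≥4, price 242≤761 — dominates D12.
Others (D1, D2, D4, D5, D6, D7, D8, D9, D10, D11) are each worse than D12 on at least one objective.

D3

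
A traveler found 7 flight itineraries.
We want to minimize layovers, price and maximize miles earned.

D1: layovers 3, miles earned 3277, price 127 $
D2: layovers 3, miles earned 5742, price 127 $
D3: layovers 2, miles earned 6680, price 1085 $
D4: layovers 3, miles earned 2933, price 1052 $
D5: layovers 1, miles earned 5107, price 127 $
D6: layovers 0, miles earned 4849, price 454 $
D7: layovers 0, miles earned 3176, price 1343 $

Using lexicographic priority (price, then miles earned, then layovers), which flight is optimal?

D2

First minimize price: best is 127, kept {D1, D2, D5}.
Then maximize miles earned: best is 5742, kept {D2}.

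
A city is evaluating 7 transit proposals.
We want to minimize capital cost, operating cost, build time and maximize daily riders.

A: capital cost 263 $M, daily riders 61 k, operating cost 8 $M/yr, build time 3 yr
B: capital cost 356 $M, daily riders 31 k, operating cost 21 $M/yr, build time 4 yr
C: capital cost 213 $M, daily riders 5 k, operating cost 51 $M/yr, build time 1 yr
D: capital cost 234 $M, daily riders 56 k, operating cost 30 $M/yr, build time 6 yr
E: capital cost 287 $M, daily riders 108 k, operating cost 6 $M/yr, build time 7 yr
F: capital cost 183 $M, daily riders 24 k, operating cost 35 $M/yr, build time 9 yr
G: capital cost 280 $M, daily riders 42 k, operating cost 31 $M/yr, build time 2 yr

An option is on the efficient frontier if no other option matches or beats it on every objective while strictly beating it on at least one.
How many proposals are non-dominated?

6

A: not dominated.
B: dominated by A (capital cost 263≤356, daily riders 61≥31, operating cost 8≤21, build time 3≤4).
C: not dominated (best build time).
D: not dominated.
E: not dominated (best daily riders).
F: not dominated (best capital cost).
G: not dominated.
Pareto-optimal: A, C, D, E, F, G → 6.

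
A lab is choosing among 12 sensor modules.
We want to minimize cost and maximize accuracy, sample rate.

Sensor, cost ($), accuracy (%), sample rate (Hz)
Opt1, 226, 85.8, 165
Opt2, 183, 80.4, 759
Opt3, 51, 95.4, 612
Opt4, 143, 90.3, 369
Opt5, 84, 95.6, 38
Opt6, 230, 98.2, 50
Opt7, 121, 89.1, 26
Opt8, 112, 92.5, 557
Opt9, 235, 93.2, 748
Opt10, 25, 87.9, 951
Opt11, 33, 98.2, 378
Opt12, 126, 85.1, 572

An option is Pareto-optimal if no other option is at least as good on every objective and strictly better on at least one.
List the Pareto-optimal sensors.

Opt3, Opt9, Opt10, Opt11

Opt1: dominated by Opt3 (cost 51≤226, accuracy 95.4≥85.8, sample rate 612≥165).
Opt2: dominated by Opt10 (cost 25≤183, accuracy 87.9≥80.4, sample rate 951≥759).
Opt3: not dominated.
Opt4: dominated by Opt3 (cost 51≤143, accuracy 95.4≥90.3, sample rate 612≥369).
Opt5: dominated by Opt11 (cost 33≤84, accuracy 98.2≥95.6, sample rate 378≥38).
Opt6: dominated by Opt11 (cost 33≤230, accuracy 98.2≥98.2, sample rate 378≥50).
Opt7: dominated by Opt3 (cost 51≤121, accuracy 95.4≥89.1, sample rate 612≥26).
Opt8: dominated by Opt3 (cost 51≤112, accuracy 95.4≥92.5, sample rate 612≥557).
Opt9: not dominated.
Opt10: not dominated (best cost).
Opt11: not dominated.
Opt12: dominated by Opt3 (cost 51≤126, accuracy 95.4≥85.1, sample rate 612≥572).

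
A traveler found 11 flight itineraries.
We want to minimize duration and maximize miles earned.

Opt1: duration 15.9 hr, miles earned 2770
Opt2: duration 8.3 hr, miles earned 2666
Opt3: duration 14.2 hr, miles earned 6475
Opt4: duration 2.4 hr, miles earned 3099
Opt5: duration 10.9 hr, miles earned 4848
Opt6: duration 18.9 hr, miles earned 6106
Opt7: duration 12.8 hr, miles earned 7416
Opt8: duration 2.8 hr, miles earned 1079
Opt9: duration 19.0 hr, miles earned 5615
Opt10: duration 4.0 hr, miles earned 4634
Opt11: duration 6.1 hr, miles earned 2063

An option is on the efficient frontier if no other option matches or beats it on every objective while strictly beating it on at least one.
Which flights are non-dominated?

Opt4, Opt5, Opt7, Opt10

Opt1: dominated by Opt3 (duration 14.2≤15.9, miles earned 6475≥2770).
Opt2: dominated by Opt4 (duration 2.4≤8.3, miles earned 3099≥2666).
Opt3: dominated by Opt7 (duration 12.8≤14.2, miles earned 7416≥6475).
Opt4: not dominated (best duration).
Opt5: not dominated.
Opt6: dominated by Opt3 (duration 14.2≤18.9, miles earned 6475≥6106).
Opt7: not dominated (best miles earned).
Opt8: dominated by Opt4 (duration 2.4≤2.8, miles earned 3099≥1079).
Opt9: dominated by Opt3 (duration 14.2≤19.0, miles earned 6475≥5615).
Opt10: not dominated.
Opt11: dominated by Opt4 (duration 2.4≤6.1, miles earned 3099≥2063).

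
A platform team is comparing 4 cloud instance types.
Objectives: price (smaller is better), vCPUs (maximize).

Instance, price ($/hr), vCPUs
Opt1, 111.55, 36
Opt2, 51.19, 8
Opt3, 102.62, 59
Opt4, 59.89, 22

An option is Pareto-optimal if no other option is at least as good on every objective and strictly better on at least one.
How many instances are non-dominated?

3

Opt1: dominated by Opt3 (price 102.62≤111.55, vCPUs 59≥36).
Opt2: not dominated (best price).
Opt3: not dominated (best vCPUs).
Opt4: not dominated.
Pareto-optimal: Opt2, Opt3, Opt4 → 3.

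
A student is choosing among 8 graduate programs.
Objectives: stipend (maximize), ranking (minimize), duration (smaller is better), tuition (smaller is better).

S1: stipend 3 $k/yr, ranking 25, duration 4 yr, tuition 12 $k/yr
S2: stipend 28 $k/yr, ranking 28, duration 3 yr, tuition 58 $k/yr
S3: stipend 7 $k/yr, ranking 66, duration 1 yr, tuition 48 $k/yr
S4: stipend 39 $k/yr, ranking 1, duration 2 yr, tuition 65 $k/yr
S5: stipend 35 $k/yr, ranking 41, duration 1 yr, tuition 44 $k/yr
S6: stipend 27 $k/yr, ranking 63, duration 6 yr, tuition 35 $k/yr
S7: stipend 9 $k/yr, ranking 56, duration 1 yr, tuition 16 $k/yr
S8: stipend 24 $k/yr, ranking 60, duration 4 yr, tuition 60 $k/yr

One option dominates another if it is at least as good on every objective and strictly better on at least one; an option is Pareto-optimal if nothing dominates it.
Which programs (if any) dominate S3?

S5: stipend 35≥7, ranking 41≤66, duration 1≤1, tuition 44≤48 — dominates S3.
S7: stipend 9≥7, ranking 56≤66, duration 1≤1, tuition 16≤48 — dominates S3.
Others (S1, S2, S4, S6, S8) are each worse than S3 on at least one objective.

S5, S7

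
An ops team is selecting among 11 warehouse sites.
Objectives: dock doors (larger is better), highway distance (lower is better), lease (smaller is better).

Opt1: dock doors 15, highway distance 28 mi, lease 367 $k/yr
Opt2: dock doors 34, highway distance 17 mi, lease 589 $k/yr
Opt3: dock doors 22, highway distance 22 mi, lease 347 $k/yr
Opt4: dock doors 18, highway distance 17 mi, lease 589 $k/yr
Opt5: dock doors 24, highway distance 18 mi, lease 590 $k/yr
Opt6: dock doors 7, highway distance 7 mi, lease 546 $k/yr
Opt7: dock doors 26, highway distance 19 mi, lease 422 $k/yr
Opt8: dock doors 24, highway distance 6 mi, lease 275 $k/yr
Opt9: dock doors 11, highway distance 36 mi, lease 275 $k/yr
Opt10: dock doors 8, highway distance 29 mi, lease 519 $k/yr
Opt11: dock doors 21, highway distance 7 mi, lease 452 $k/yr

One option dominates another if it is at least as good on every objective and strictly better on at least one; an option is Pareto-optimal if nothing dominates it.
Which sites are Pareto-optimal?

Opt2, Opt7, Opt8

Opt1: dominated by Opt3 (dock doors 22≥15, highway distance 22≤28, lease 347≤367).
Opt2: not dominated (best dock doors).
Opt3: dominated by Opt8 (dock doors 24≥22, highway distance 6≤22, lease 275≤347).
Opt4: dominated by Opt2 (dock doors 34≥18, highway distance 17≤17, lease 589≤589).
Opt5: dominated by Opt2 (dock doors 34≥24, highway distance 17≤18, lease 589≤590).
Opt6: dominated by Opt8 (dock doors 24≥7, highway distance 6≤7, lease 275≤546).
Opt7: not dominated.
Opt8: not dominated (best highway distance).
Opt9: dominated by Opt8 (dock doors 24≥11, highway distance 6≤36, lease 275≤275).
Opt10: dominated by Opt1 (dock doors 15≥8, highway distance 28≤29, lease 367≤519).
Opt11: dominated by Opt8 (dock doors 24≥21, highway distance 6≤7, lease 275≤452).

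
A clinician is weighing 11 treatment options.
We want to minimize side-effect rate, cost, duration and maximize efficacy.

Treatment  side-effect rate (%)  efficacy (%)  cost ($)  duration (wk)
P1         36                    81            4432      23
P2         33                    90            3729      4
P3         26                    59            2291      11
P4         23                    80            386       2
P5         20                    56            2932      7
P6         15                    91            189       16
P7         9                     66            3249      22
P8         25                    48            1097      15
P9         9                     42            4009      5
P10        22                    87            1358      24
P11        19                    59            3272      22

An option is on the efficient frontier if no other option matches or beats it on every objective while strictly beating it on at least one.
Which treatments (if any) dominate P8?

P4

P4: side-effect rate 23≤25, efficacy 80≥48, cost 386≤1097, duration 2≤15 — dominates P8.
Others (P1, P2, P3, P5, P6, P7, P9, P10, P11) are each worse than P8 on at least one objective.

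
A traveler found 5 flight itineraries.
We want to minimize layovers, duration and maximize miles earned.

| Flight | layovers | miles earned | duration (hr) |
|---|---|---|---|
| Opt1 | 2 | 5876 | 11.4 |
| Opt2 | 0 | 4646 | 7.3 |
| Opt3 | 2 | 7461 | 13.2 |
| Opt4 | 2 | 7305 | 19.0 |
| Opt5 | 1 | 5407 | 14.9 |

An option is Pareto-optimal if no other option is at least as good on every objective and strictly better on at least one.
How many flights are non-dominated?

Opt1: not dominated.
Opt2: not dominated (best layovers).
Opt3: not dominated (best miles earned).
Opt4: dominated by Opt3 (layovers 2≤2, miles earned 7461≥7305, duration 13.2≤19.0).
Opt5: not dominated.
Pareto-optimal: Opt1, Opt2, Opt3, Opt5 → 4.

4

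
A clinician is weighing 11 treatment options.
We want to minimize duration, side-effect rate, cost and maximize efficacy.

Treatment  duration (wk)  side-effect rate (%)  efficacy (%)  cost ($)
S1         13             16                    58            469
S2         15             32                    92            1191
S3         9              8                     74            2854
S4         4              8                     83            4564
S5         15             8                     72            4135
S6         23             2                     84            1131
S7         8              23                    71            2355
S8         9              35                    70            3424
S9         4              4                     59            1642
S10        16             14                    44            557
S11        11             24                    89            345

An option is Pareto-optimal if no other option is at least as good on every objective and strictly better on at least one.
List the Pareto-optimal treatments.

S1: not dominated.
S2: not dominated (best efficacy).
S3: not dominated.
S4: not dominated.
S5: dominated by S3 (duration 9≤15, side-effect rate 8≤8, efficacy 74≥72, cost 2854≤4135).
S6: not dominated (best side-effect rate).
S7: not dominated.
S8: dominated by S3 (duration 9≤9, side-effect rate 8≤35, efficacy 74≥70, cost 2854≤3424).
S9: not dominated.
S10: not dominated.
S11: not dominated (best cost).

S1, S2, S3, S4, S6, S7, S9, S10, S11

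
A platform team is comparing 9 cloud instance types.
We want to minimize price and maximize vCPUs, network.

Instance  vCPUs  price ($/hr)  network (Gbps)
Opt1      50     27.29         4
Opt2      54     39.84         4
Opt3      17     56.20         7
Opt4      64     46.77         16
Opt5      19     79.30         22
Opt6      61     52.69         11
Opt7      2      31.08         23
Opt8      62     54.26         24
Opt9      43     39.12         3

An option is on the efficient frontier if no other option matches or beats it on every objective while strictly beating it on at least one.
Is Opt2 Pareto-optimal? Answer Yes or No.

Yes

Opt1: worse on vCPUs (50 vs 54).
Opt3: worse on vCPUs (17 vs 54).
Opt4: worse on price (46.77 vs 39.84).
Opt5: worse on vCPUs (19 vs 54).
Opt6: worse on price (52.69 vs 39.84).
Opt7: worse on vCPUs (2 vs 54).
Opt8: worse on price (54.26 vs 39.84).
Opt9: worse on vCPUs (43 vs 54).
No option is at least as good as Opt2 on every objective and strictly better on one.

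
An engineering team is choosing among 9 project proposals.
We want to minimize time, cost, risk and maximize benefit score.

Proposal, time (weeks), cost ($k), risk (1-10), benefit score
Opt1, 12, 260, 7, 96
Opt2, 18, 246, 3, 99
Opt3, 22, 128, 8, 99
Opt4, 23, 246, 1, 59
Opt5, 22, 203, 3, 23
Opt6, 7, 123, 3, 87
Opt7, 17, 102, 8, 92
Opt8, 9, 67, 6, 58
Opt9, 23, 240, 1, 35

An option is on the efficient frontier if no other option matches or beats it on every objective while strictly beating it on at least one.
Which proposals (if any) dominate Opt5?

Opt6: time 7≤22, cost 123≤203, risk 3≤3, benefit score 87≥23 — dominates Opt5.
Others (Opt1, Opt2, Opt3, Opt4, Opt7, Opt8, Opt9) are each worse than Opt5 on at least one objective.

Opt6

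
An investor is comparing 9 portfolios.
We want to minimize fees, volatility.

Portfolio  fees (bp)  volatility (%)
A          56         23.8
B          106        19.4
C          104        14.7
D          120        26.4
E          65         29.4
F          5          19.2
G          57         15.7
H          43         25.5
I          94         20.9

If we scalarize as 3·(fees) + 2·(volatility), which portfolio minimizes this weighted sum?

F

A: 3·56 + 2·23.8 = 215.6
B: 3·106 + 2·19.4 = 356.8
C: 3·104 + 2·14.7 = 341.4
D: 3·120 + 2·26.4 = 412.8
E: 3·65 + 2·29.4 = 253.8
F: 3·5 + 2·19.2 = 53.4
G: 3·57 + 2·15.7 = 202.4
H: 3·43 + 2·25.5 = 180.0
I: 3·94 + 2·20.9 = 323.8
Lowest: F at 53.4.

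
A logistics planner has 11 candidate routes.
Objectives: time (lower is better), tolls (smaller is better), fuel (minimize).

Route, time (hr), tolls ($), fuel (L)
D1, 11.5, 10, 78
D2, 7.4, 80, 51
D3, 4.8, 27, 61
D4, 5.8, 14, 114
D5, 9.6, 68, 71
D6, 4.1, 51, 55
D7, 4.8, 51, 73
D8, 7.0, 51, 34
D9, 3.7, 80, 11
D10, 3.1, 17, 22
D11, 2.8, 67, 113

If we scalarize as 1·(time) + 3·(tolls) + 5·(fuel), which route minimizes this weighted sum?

D10

D1: 1·11.5 + 3·10 + 5·78 = 431.5
D2: 1·7.4 + 3·80 + 5·51 = 502.4
D3: 1·4.8 + 3·27 + 5·61 = 390.8
D4: 1·5.8 + 3·14 + 5·114 = 617.8
D5: 1·9.6 + 3·68 + 5·71 = 568.6
D6: 1·4.1 + 3·51 + 5·55 = 432.1
D7: 1·4.8 + 3·51 + 5·73 = 522.8
D8: 1·7.0 + 3·51 + 5·34 = 330.0
D9: 1·3.7 + 3·80 + 5·11 = 298.7
D10: 1·3.1 + 3·17 + 5·22 = 164.1
D11: 1·2.8 + 3·67 + 5·113 = 768.8
Lowest: D10 at 164.1.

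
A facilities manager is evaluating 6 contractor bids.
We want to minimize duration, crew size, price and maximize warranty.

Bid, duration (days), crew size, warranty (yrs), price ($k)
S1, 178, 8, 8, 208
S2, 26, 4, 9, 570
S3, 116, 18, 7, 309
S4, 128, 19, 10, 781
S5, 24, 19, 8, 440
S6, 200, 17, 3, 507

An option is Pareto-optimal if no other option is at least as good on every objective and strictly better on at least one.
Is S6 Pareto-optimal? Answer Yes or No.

S1 vs S6: duration 178≤200, crew size 8≤17, warranty 8≥3, price 208≤507 — S1 is at least as good on every objective and strictly better on at least one, so S1 dominates S6.

No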